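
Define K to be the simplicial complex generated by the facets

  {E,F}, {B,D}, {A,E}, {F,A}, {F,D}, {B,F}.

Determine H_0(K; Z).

Order the vertices as A < B < D < E < F. Listing each simplex with vertices in this order, K has dimension 1 with simplices:

  0-simplices (5): A, B, D, E, F
  1-simplices (6): AE, AF, BD, BF, DF, EF

so the chain groups are C_0 ≅ Z^5, C_1 ≅ Z^6.

∂_1: C_1 → C_0 maps an edge to its endpoints' difference, ∂[p,q] = q − p.
The resulting 5×6 matrix has rank 4, and its Smith normal form has invariant factors (1,1,1,1).

Reading off H_k = ker ∂_k / im ∂_{k+1}:

  H_0: rank C_0 − rank ∂_1 = 5 − 4 = 1, and the invariant factors of ∂_1 are all 1, so H_0 = Z.

H_0 ≅ Z.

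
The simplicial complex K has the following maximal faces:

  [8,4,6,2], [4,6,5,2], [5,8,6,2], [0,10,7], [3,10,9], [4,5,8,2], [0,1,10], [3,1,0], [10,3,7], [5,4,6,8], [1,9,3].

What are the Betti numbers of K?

b_0 = 2, b_1 = 1, b_2 = 0, b_3 = 1.

Take the total order 0 < 1 < 2 < 3 < 4 < 5 < 6 < 7 < 8 < 9 < 10 on the vertex set. Then K (dimension 3) consists of the simplices:

  0-simplices (11): [0], [1], [2], [3], [4], [5], [6], [7], [8], [9], [10]
  1-simplices (22): [0,1], [0,3], [0,7], [0,10], [1,3], [1,9], [1,10], [2,4], [2,5], [2,6], [2,8], [3,7], [3,9], [3,10], [4,5], [4,6], [4,8], [5,6], [5,8], [6,8], [7,10], [9,10]
  2-simplices (16): [0,1,3], [0,1,10], [0,7,10], [1,3,9], [2,4,5], [2,4,6], [2,4,8], [2,5,6], [2,5,8], [2,6,8], [3,7,10], [3,9,10], [4,5,6], [4,5,8], [4,6,8], [5,6,8]
  3-simplices (5): [2,4,5,6], [2,4,5,8], [2,4,6,8], [2,5,6,8], [4,5,6,8]

Hence C_0 ≅ Z^11, C_1 ≅ Z^22, C_2 ≅ Z^16, C_3 ≅ Z^5.

∂_1: C_1 → C_0 maps an edge to its endpoints' difference, ∂[p,q] = q − p.
The 11×22 boundary matrix has rank 9 and Smith normal form diag(1,1,1,1,1,1,1,1,1).

∂_2: C_2 → C_1 maps a triangle to the signed sum of its edges. For instance
  ∂[5,6,8] = [6,8] − [5,8] + [5,6],
  ∂[0,1,3] = [1,3] − [0,3] + [0,1].
The 22×16 boundary matrix has rank 12 and Smith normal form diag(1,1,1,1,1,1,1,1,1,1,1,1).

Boundary ∂_3: C_3 → C_2 sends each 3-simplex σ to the alternating sum Σ_i (−1)^i (σ with its i-th vertex removed). For instance
  ∂[2,4,5,8] = [4,5,8] − [2,5,8] + [2,4,8] − [2,4,5],
  ∂[2,4,5,6] = [4,5,6] − [2,5,6] + [2,4,6] − [2,4,5].
The resulting 16×5 matrix has rank 4, and its Smith normal form has invariant factors (1,1,1,1).

Computing H_k = (kernel of ∂_k) / (image of ∂_{k+1}):

  H_0: rank C_0 − rank ∂_1 = 11 − 9 = 2, and the invariant factors of ∂_1 are all 1, so H_0 = Z^2.
  H_1: rank ker ∂_1 − rank ∂_2 = (22 − 9) − 12 = 1, and the invariant factors of ∂_2 are all 1, so H_1 = Z.
  H_2: rank ker ∂_2 − rank ∂_3 = (16 − 12) − 4 = 0, and the invariant factors of ∂_3 are all 1, so H_2 = 0.
  H_3: rank ker ∂_3 − rank ∂_4 = (5 − 4) − 0 = 1, and there is no ∂_4, so H_3 = Z.

As a check, the Euler characteristic is 11 − 22 + 16 − 5 = 0, which agrees with 2 − 1 + 0 − 1 = 0.

Hence the Betti numbers are b_0 = 2, b_1 = 1, b_2 = 0, b_3 = 1.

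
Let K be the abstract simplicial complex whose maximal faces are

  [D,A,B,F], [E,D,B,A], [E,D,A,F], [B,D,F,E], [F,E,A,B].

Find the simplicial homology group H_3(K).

H_3 = Z.

We work with the vertex ordering A < B < D < E < F. The simplices of K, each written with vertices in increasing order, are:

  0-simplices (5): A, B, D, E, F
  1-simplices (10): AB, AD, AE, AF, BD, BE, BF, DE, DF, EF
  2-simplices (10): ABD, ABE, ABF, ADE, ADF, AEF, BDE, BDF, BEF, DEF
  3-simplices (5): ABDE, ABDF, ABEF, ADEF, BDEF

Hence C_0 ≅ Z^5, C_1 ≅ Z^10, C_2 ≅ Z^10, C_3 ≅ Z^5.

Boundary ∂_1: C_1 → C_0 sends each edge [p,q] (with p < q) to q − p. For instance
  ∂EF = F − E.
As a 5×10 matrix over Z this has rank 4, with invariant factors (1,1,1,1).

The boundary map ∂_2: C_2 → C_1 maps a triangle to the signed sum of its edges. For instance
  ∂BDF = DF − BF + BD,
  ∂ADF = DF − AF + AD.
As a 10×10 matrix over Z this has rank 6, with invariant factors (1,1,1,1,1,1).

Boundary ∂_3: C_3 → C_2 sends each 3-simplex σ to the alternating sum Σ_i (−1)^i (σ with its i-th vertex removed). For instance
  ∂ADEF = DEF − AEF + ADF − ADE,
  ∂ABDF = BDF − ADF + ABF − ABD.
The 10×5 boundary matrix has rank 4 and Smith normal form diag(1,1,1,1).

Computing H_k = (kernel of ∂_k) / (image of ∂_{k+1}):

  H_3: rank ker ∂_3 − rank ∂_4 = (5 − 4) − 0 = 1, and there is no ∂_4, so H_3 ≅ Z.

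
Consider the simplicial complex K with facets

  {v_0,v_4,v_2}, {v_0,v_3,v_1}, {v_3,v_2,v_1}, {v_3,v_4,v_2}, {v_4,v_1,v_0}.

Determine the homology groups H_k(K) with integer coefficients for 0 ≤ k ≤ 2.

Fix the vertex order v_0 < v_1 < v_2 < v_3 < v_4 and write every simplex with vertices in increasing order. Then dim K = 2 and the simplices of K are:

  0-simplices (5): [v_0], [v_1], [v_2], [v_3], [v_4]
  1-simplices (10): [v_0,v_1], [v_0,v_2], [v_0,v_3], [v_0,v_4], [v_1,v_2], [v_1,v_3], [v_1,v_4], [v_2,v_3], [v_2,v_4], [v_3,v_4]
  2-simplices (5): [v_0,v_1,v_3], [v_0,v_1,v_4], [v_0,v_2,v_4], [v_1,v_2,v_3], [v_2,v_3,v_4]

Hence C_0 ≅ Z^5, C_1 ≅ Z^10, C_2 ≅ Z^5.

The boundary map ∂_1: C_1 → C_0 maps an edge to its endpoints' difference, ∂[p,q] = q − p. For instance
  ∂[v_0,v_3] = [v_3] − [v_0].
This gives a 5×10 integer matrix of rank 4; reducing to Smith normal form yields diagonal entries (1,1,1,1).

The boundary map ∂_2: C_2 → C_1 sends each 2-simplex [p,q,r] to [q,r] − [p,r] + [p,q]. For instance
  ∂[v_0,v_1,v_3] = [v_1,v_3] − [v_0,v_3] + [v_0,v_1],
  ∂[v_2,v_3,v_4] = [v_3,v_4] − [v_2,v_4] + [v_2,v_3].
As a 10×5 matrix over Z this has rank 5, with invariant factors (1,1,1,1,1).

Reading off H_k = ker ∂_k / im ∂_{k+1}:

  H_0: rank C_0 − rank ∂_1 = 5 − 4 = 1, and the invariant factors of ∂_1 are all 1, so H_0 = Z.
  H_1: rank ker ∂_1 − rank ∂_2 = (10 − 4) − 5 = 1, and the invariant factors of ∂_2 are all 1, so H_1 = Z.
  H_2: rank ker ∂_2 − rank ∂_3 = (5 − 5) − 0 = 0, and there is no ∂_3, so H_2 = 0.

As a check, the Euler characteristic is 5 − 10 + 5 = 0, which agrees with 1 − 1 + 0 = 0.

H_0 = Z,  H_1 = Z,  H_2 = 0.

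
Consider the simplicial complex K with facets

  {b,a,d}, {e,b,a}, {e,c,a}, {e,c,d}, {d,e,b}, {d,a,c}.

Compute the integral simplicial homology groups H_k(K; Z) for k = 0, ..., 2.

H_0 = Z,  H_1 = 0,  H_2 = Z.

Order the vertices as a < b < c < d < e. Listing each simplex with vertices in this order, K has dimension 2 with simplices:

  0-simplices (5): a, b, c, d, e
  1-simplices (9): ab, ac, ad, ae, bd, be, cd, ce, de
  2-simplices (6): abd, abe, acd, ace, bde, cde

giving chain groups C_0 ≅ Z^5, C_1 ≅ Z^9, C_2 ≅ Z^6.

Boundary ∂_1: C_1 → C_0 sends each edge [p,q] (with p < q) to q − p.
The 5×9 boundary matrix has rank 4 and Smith normal form diag(1,1,1,1).

Boundary ∂_2: C_2 → C_1 sends each 2-simplex [p,q,r] to [q,r] − [p,r] + [p,q]. For instance
  ∂abd = bd − ad + ab,
  ∂abe = be − ae + ab.
The resulting 9×6 matrix has rank 5, and its Smith normal form has invariant factors (1,1,1,1,1).

From H_k ≅ ker(∂_k) / im(∂_{k+1}) we obtain:

  H_0: rank C_0 − rank ∂_1 = 5 − 4 = 1, and the invariant factors of ∂_1 are all 1, so H_0 ≅ Z.
  H_1: rank ker ∂_1 − rank ∂_2 = (9 − 4) − 5 = 0, and the invariant factors of ∂_2 are all 1, so H_1 ≅ 0.
  H_2: rank ker ∂_2 − rank ∂_3 = (6 − 5) − 0 = 1, and there is no ∂_3, so H_2 ≅ Z.

As a check, the Euler characteristic is 5 − 9 + 6 = 2, which agrees with 1 − 0 + 1 = 2.
(K is a triangulation of the 2-sphere S^2.)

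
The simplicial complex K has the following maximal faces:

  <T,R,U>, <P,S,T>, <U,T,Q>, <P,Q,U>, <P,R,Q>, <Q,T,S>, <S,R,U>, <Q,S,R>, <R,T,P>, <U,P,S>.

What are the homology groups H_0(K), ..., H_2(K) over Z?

K has 6 vertices, 15 edges, 10 triangles.
rank ∂_0 = 0, rank ∂_1 = 5 ⇒ b_0 = 6 − 0 − 5 = 1; all invariant factors of ∂_1 are 1 so no torsion. So H_0 ≅ Z.
rank ∂_1 = 5, rank ∂_2 = 10 ⇒ b_1 = 15 − 5 − 10 = 0; ∂_2 has invariant factor(s) [2] giving torsion. So H_1 ≅ Z/2Z.
rank ∂_2 = 10, rank ∂_3 = 0 ⇒ b_2 = 10 − 10 − 0 = 0. So H_2 ≅ 0.

H_0 ≅ Z,  H_1 ≅ Z/2Z,  H_2 = 0.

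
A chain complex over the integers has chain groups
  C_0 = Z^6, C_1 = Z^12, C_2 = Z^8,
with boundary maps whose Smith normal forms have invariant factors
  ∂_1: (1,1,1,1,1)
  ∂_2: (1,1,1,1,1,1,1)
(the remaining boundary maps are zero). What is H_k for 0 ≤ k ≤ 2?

H_0 ≅ Z,  H_1 = 0,  H_2 ≅ Z.

H_0: b_0 = 6 − 0 − 5 = 1; torsion from ∂_1 factors > 1: none. So H_0 ≅ Z.
H_1: b_1 = 12 − 5 − 7 = 0; torsion from ∂_2 factors > 1: none. So H_1 ≅ 0.
H_2: b_2 = 8 − 7 − 0 = 1; torsion from ∂_3 factors > 1: none. So H_2 ≅ Z.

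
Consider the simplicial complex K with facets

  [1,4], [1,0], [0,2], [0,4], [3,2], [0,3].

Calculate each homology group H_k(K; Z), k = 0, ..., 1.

H_0 = Z,  H_1 = Z^2.

Order the vertices as 0 < 1 < 2 < 3 < 4. Listing each simplex with vertices in this order, K has dimension 1 with simplices:

  0-simplices (5): [0], [1], [2], [3], [4]
  1-simplices (6): [0,1], [0,2], [0,3], [0,4], [1,4], [2,3]

so the chain groups are C_0 ≅ Z^5, C_1 ≅ Z^6.

The boundary map ∂_1: C_1 → C_0 is given by ∂[p,q] = [q] − [p]. For instance
  ∂[0,2] = [2] − [0].
As a 5×6 matrix over Z this has rank 4, with invariant factors (1,1,1,1).

Computing H_k = (kernel of ∂_k) / (image of ∂_{k+1}):

  H_0: rank C_0 − rank ∂_1 = 5 − 4 = 1, and the invariant factors of ∂_1 are all 1, so H_0 = Z.
  H_1: rank ker ∂_1 − rank ∂_2 = (6 − 4) − 0 = 2, and there is no ∂_2, so H_1 = Z^2.

As a check, the Euler characteristic is 5 − 6 = -1, which agrees with 1 − 2 = -1.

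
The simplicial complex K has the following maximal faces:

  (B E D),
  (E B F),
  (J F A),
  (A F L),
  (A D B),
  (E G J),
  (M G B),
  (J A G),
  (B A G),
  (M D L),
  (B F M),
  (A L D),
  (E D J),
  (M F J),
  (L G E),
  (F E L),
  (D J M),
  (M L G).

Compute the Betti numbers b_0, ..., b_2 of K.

Take the total order A < B < D < E < F < G < J < L < M on the vertex set. Then K (dimension 2) consists of the simplices:

  0-simplices (9): A, B, D, E, F, G, J, L, M
  1-simplices (27): AB, AD, AF, AG, AJ, AL, BD, BE, BF, BG, BM, DE, DJ, DL, DM, EF, EG, EJ, EL, FJ, FL, FM, GJ, GL, GM, JM, LM
  2-simplices (18): ABD, ABG, ADL, AFJ, AFL, AGJ, BDE, BEF, BFM, BGM, DEJ, DJM, DLM, EFL, EGJ, EGL, FJM, GLM

Hence C_0 ≅ Z^9, C_1 ≅ Z^27, C_2 ≅ Z^18.

The boundary map ∂_1: C_1 → C_0 sends each edge [p,q] (with p < q) to q − p.
This gives a 9×27 integer matrix of rank 8; reducing to Smith normal form yields diagonal entries (1,1,1,1,1,1,1,1).

The boundary map ∂_2: C_2 → C_1 sends each 2-simplex [p,q,r] to [q,r] − [p,r] + [p,q]. For instance
  ∂FJM = JM − FM + FJ,
  ∂BEF = EF − BF + BE.
The 27×18 boundary matrix has rank 17 and Smith normal form diag(1,1,1,1,1,1,1,1,1,1,1,1,1,1,1,1,1).

Now H_k = ker ∂_k / im ∂_{k+1}, so:

  H_0: rank C_0 − rank ∂_1 = 9 − 8 = 1, and the invariant factors of ∂_1 are all 1, so H_0 = Z.
  H_1: rank ker ∂_1 − rank ∂_2 = (27 − 8) − 17 = 2, and the invariant factors of ∂_2 are all 1, so H_1 = Z^2.
  H_2: rank ker ∂_2 − rank ∂_3 = (18 − 17) − 0 = 1, and there is no ∂_3, so H_2 = Z.

As a check, the Euler characteristic is 9 − 27 + 18 = 0, which agrees with 1 − 2 + 1 = 0.
(K is a triangulation of the torus T^2.)

Hence the Betti numbers are b_0 = 1, b_1 = 2, b_2 = 1.

b_0 = 1, b_1 = 2, b_2 = 1.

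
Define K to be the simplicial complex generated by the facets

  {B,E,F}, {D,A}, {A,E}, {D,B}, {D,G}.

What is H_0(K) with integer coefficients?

H_0 ≅ Z.

Fix the vertex order A < B < D < E < F < G and write every simplex with vertices in increasing order. Then dim K = 2 and the simplices of K are:

  0-simplices (6): A, B, D, E, F, G
  1-simplices (7): AD, AE, BD, BE, BF, DG, EF
  2-simplices (1): BEF

giving chain groups C_0 ≅ Z^6, C_1 ≅ Z^7, C_2 ≅ Z^1.

∂_1: C_1 → C_0 is given by ∂[p,q] = [q] − [p].
The 6×7 boundary matrix has rank 5 and Smith normal form diag(1,1,1,1,1).

Boundary ∂_2: C_2 → C_1 sends each 2-simplex [p,q,r] to [q,r] − [p,r] + [p,q]. For instance
  ∂BEF = EF − BF + BE.
The resulting 7×1 matrix has rank 1, and its Smith normal form has invariant factors (1).

Computing H_k = (kernel of ∂_k) / (image of ∂_{k+1}):

  H_0: rank C_0 − rank ∂_1 = 6 − 5 = 1, and the invariant factors of ∂_1 are all 1, so H_0 ≅ Z.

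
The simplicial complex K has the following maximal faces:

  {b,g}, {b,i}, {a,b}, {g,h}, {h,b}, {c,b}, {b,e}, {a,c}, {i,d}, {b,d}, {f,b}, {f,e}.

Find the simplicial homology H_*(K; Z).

Order the vertices as a < b < c < d < e < f < g < h < i. Listing each simplex with vertices in this order, K has dimension 1 with simplices:

  0-simplices (9): a, b, c, d, e, f, g, h, i
  1-simplices (12): ab, ac, bc, bd, be, bf, bg, bh, bi, di, ef, gh

so the chain groups are C_0 ≅ Z^9, C_1 ≅ Z^12.

Boundary ∂_1: C_1 → C_0 is given by ∂[p,q] = [q] − [p].
The resulting 9×12 matrix has rank 8, and its Smith normal form has invariant factors (1,1,1,1,1,1,1,1).

Reading off H_k = ker ∂_k / im ∂_{k+1}:

  H_0: rank C_0 − rank ∂_1 = 9 − 8 = 1, and the invariant factors of ∂_1 are all 1, so H_0 = Z.
  H_1: rank ker ∂_1 − rank ∂_2 = (12 − 8) − 0 = 4, and there is no ∂_2, so H_1 = Z^4.

As a check, the Euler characteristic is 9 − 12 = -3, which agrees with 1 − 4 = -3.

H_0 = Z,  H_1 = Z^4.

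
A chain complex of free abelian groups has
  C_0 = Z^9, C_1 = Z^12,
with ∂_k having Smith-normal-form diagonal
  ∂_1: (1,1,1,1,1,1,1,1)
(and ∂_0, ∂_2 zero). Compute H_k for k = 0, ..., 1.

H_0 = Z,  H_1 = Z^4.

H_0: b_0 = 9 − 0 − 8 = 1; torsion from ∂_1 factors > 1: none. So H_0 = Z.
H_1: b_1 = 12 − 8 − 0 = 4; torsion from ∂_2 factors > 1: none. So H_1 = Z^4.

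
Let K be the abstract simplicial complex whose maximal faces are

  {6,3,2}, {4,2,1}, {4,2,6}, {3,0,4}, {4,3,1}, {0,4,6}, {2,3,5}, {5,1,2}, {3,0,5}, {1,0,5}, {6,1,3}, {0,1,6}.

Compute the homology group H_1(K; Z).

Fix the vertex order 0 < 1 < 2 < 3 < 4 < 5 < 6 and write every simplex with vertices in increasing order. Then dim K = 2 and the simplices of K are:

  0-simplices (7): [0], [1], [2], [3], [4], [5], [6]
  1-simplices (18): [0,1], [0,3], [0,4], [0,5], [0,6], [1,2], [1,3], [1,4], [1,5], [1,6], [2,3], [2,4], [2,5], [2,6], [3,4], [3,5], [3,6], [4,6]
  2-simplices (12): [0,1,5], [0,1,6], [0,3,4], [0,3,5], [0,4,6], [1,2,4], [1,2,5], [1,3,4], [1,3,6], [2,3,5], [2,3,6], [2,4,6]

so the chain groups are C_0 ≅ Z^7, C_1 ≅ Z^18, C_2 ≅ Z^12.

Boundary ∂_1: C_1 → C_0 maps an edge to its endpoints' difference, ∂[p,q] = q − p.
The 7×18 boundary matrix has rank 6 and Smith normal form diag(1,1,1,1,1,1).

∂_2: C_2 → C_1 sends each 2-simplex [p,q,r] to [q,r] − [p,r] + [p,q]. For instance
  ∂[1,3,4] = [3,4] − [1,4] + [1,3],
  ∂[0,3,5] = [3,5] − [0,5] + [0,3].
The resulting 18×12 matrix has rank 12, and its Smith normal form has invariant factors (1,1,1,1,1,1,1,1,1,1,1,2).

Computing H_k = (kernel of ∂_k) / (image of ∂_{k+1}):

  H_1: rank ker ∂_1 − rank ∂_2 = (18 − 6) − 12 = 0, and ∂_2 has invariant factor 2 > 1, so H_1 ≅ Z/2.

H_1 ≅ Z/2.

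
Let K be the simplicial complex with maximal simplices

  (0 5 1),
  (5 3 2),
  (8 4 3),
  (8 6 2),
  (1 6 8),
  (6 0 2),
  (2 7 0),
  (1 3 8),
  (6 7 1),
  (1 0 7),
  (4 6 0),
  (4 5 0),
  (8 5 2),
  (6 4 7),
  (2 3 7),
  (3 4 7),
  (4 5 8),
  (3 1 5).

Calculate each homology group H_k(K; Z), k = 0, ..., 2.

H_0 = Z,  H_1 = Z ⊕ Z_2,  H_2 = 0.

Order the vertices as 0 < 1 < 2 < 3 < 4 < 5 < 6 < 7 < 8. Listing each simplex with vertices in this order, K has dimension 2 with simplices:

  0-simplices (9): [0], [1], [2], [3], [4], [5], [6], [7], [8]
  1-simplices (27): (27 of them)
  2-simplices (18): [0,1,5], [0,1,7], [0,2,6], [0,2,7], [0,4,5], [0,4,6], [1,3,5], [1,3,8], [1,6,7], [1,6,8], [2,3,5], [2,3,7], [2,5,8], [2,6,8], [3,4,7], [3,4,8], [4,5,8], [4,6,7]

so the chain groups are C_0 ≅ Z^9, C_1 ≅ Z^27, C_2 ≅ Z^18.

The boundary map ∂_1: C_1 → C_0 is given by ∂[p,q] = [q] − [p].
The 9×27 boundary matrix has rank 8 and Smith normal form diag(1,1,1,1,1,1,1,1).

Boundary ∂_2: C_2 → C_1 acts by ∂[p,q,r] = [q,r] − [p,r] + [p,q]. For instance
  ∂[0,4,5] = [4,5] − [0,5] + [0,4],
  ∂[0,4,6] = [4,6] − [0,6] + [0,4].
The resulting 27×18 matrix has rank 18, and its Smith normal form has invariant factors (1,1,1,1,1,1,1,1,1,1,1,1,1,1,1,1,1,2).

Reading off H_k = ker ∂_k / im ∂_{k+1}:

  H_0: rank C_0 − rank ∂_1 = 9 − 8 = 1, and the invariant factors of ∂_1 are all 1, so H_0 = Z.
  H_1: rank ker ∂_1 − rank ∂_2 = (27 − 8) − 18 = 1, and ∂_2 has invariant factor 2 > 1, so H_1 = Z ⊕ Z_2.
  H_2: rank ker ∂_2 − rank ∂_3 = (18 − 18) − 0 = 0, and there is no ∂_3, so H_2 = 0.

As a check, the Euler characteristic is 9 − 27 + 18 = 0, which agrees with 1 − 1 + 0 = 0.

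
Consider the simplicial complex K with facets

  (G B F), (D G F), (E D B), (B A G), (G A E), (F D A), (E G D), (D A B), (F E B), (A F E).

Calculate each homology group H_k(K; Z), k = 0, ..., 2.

We work with the vertex ordering A < B < D < E < F < G. The simplices of K, each written with vertices in increasing order, are:

  0-simplices (6): A, B, D, E, F, G
  1-simplices (15): AB, AD, AE, AF, AG, BD, BE, BF, BG, DE, DF, DG, EF, EG, FG
  2-simplices (10): ABD, ABG, ADF, AEF, AEG, BDE, BEF, BFG, DEG, DFG

so the chain groups are C_0 ≅ Z^6, C_1 ≅ Z^15, C_2 ≅ Z^10.

The boundary map ∂_1: C_1 → C_0 maps an edge to its endpoints' difference, ∂[p,q] = q − p. For instance
  ∂AD = D − A.
The resulting 6×15 matrix has rank 5, and its Smith normal form has invariant factors (1,1,1,1,1).

Boundary ∂_2: C_2 → C_1 acts by ∂[p,q,r] = [q,r] − [p,r] + [p,q]. For instance
  ∂AEF = EF − AF + AE,
  ∂ABG = BG − AG + AB.
The 15×10 boundary matrix has rank 10 and Smith normal form diag(1,1,1,1,1,1,1,1,1,2).

Now H_k = ker ∂_k / im ∂_{k+1}, so:

  H_0: rank C_0 − rank ∂_1 = 6 − 5 = 1, and the invariant factors of ∂_1 are all 1, so H_0 = Z.
  H_1: rank ker ∂_1 − rank ∂_2 = (15 − 5) − 10 = 0, and ∂_2 has invariant factor 2 > 1, so H_1 = Z/2.
  H_2: rank ker ∂_2 − rank ∂_3 = (10 − 10) − 0 = 0, and there is no ∂_3, so H_2 = 0.

As a check, the Euler characteristic is 6 − 15 + 10 = 1, which agrees with 1 − 0 + 0 = 1.

H_0 = Z,  H_1 = Z/2,  H_2 = 0.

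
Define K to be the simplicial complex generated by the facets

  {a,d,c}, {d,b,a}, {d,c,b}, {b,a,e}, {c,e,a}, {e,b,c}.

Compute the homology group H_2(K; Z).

K has 5 vertices, 9 edges, 6 triangles.
rank ∂_2 = 5, rank ∂_3 = 0 ⇒ b_2 = 6 − 5 − 0 = 1. So H_2 ≅ Z.

H_2 ≅ Z.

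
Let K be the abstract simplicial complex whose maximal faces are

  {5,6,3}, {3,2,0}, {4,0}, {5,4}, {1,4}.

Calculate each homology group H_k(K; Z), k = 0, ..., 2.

We work with the vertex ordering 0 < 1 < 2 < 3 < 4 < 5 < 6. The simplices of K, each written with vertices in increasing order, are:

  0-simplices (7): [0], [1], [2], [3], [4], [5], [6]
  1-simplices (9): [0,2], [0,3], [0,4], [1,4], [2,3], [3,5], [3,6], [4,5], [5,6]
  2-simplices (2): [0,2,3], [3,5,6]

Hence C_0 ≅ Z^7, C_1 ≅ Z^9, C_2 ≅ Z^2.

Boundary ∂_1: C_1 → C_0 sends each edge [p,q] (with p < q) to q − p.
This gives a 7×9 integer matrix of rank 6; reducing to Smith normal form yields diagonal entries (1,1,1,1,1,1).

The boundary map ∂_2: C_2 → C_1 maps a triangle to the signed sum of its edges. For instance
  ∂[3,5,6] = [5,6] − [3,6] + [3,5],
  ∂[0,2,3] = [2,3] − [0,3] + [0,2].
The 9×2 boundary matrix has rank 2 and Smith normal form diag(1,1).

Reading off H_k = ker ∂_k / im ∂_{k+1}:

  H_0: rank C_0 − rank ∂_1 = 7 − 6 = 1, and the invariant factors of ∂_1 are all 1, so H_0 ≅ Z.
  H_1: rank ker ∂_1 − rank ∂_2 = (9 − 6) − 2 = 1, and the invariant factors of ∂_2 are all 1, so H_1 ≅ Z.
  H_2: rank ker ∂_2 − rank ∂_3 = (2 − 2) − 0 = 0, and there is no ∂_3, so H_2 ≅ 0.

As a check, the Euler characteristic is 7 − 9 + 2 = 0, which agrees with 1 − 1 + 0 = 0.

H_0 = Z,  H_1 = Z,  H_2 = 0.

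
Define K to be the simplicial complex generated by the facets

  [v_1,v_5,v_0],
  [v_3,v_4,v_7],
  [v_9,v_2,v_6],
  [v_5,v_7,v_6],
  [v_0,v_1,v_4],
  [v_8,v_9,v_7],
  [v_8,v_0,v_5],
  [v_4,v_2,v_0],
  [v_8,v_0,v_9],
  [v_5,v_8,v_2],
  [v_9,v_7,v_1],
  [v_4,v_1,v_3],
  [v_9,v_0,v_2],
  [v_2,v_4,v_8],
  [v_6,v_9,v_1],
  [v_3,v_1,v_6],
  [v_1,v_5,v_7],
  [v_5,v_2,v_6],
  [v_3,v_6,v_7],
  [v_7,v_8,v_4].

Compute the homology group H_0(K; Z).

H_0 ≅ Z.

Take the total order v_0 < v_1 < v_2 < v_3 < v_4 < v_5 < v_6 < v_7 < v_8 < v_9 on the vertex set. Then K (dimension 2) consists of the simplices:

  0-simplices (10): [v_0], [v_1], [v_2], [v_3], [v_4], [v_5], [v_6], [v_7], [v_8], [v_9]
  1-simplices (30): (30 of them)
  2-simplices (20): (20 of them)

giving chain groups C_0 ≅ Z^10, C_1 ≅ Z^30, C_2 ≅ Z^20.

∂_1: C_1 → C_0 is given by ∂[p,q] = [q] − [p].
This gives a 10×30 integer matrix of rank 9; reducing to Smith normal form yields diagonal entries (1,1,1,1,1,1,1,1,1).

The boundary map ∂_2: C_2 → C_1 maps a triangle to the signed sum of its edges. For instance
  ∂[v_0,v_1,v_5] = [v_1,v_5] − [v_0,v_5] + [v_0,v_1],
  ∂[v_1,v_3,v_6] = [v_3,v_6] − [v_1,v_6] + [v_1,v_3].
This gives a 30×20 integer matrix of rank 20; reducing to Smith normal form yields diagonal entries (1,1,1,1,1,1,1,1,1,1,1,1,1,1,1,1,1,1,1,2).

Now H_k = ker ∂_k / im ∂_{k+1}, so:

  H_0: rank C_0 − rank ∂_1 = 10 − 9 = 1, and the invariant factors of ∂_1 are all 1, so H_0 = Z.

(K is a triangulation of the Klein bottle.)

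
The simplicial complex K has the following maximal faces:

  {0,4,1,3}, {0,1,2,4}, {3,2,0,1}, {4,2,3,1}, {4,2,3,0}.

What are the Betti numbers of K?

b_0 = 1, b_1 = 0, b_2 = 0, b_3 = 1.

Fix the vertex order 0 < 1 < 2 < 3 < 4 and write every simplex with vertices in increasing order. Then dim K = 3 and the simplices of K are:

  0-simplices (5): [0], [1], [2], [3], [4]
  1-simplices (10): [0,1], [0,2], [0,3], [0,4], [1,2], [1,3], [1,4], [2,3], [2,4], [3,4]
  2-simplices (10): [0,1,2], [0,1,3], [0,1,4], [0,2,3], [0,2,4], [0,3,4], [1,2,3], [1,2,4], [1,3,4], [2,3,4]
  3-simplices (5): [0,1,2,3], [0,1,2,4], [0,1,3,4], [0,2,3,4], [1,2,3,4]

giving chain groups C_0 ≅ Z^5, C_1 ≅ Z^10, C_2 ≅ Z^10, C_3 ≅ Z^5.

The boundary map ∂_1: C_1 → C_0 maps an edge to its endpoints' difference, ∂[p,q] = q − p.
As a 5×10 matrix over Z this has rank 4, with invariant factors (1,1,1,1).

Boundary ∂_2: C_2 → C_1 maps a triangle to the signed sum of its edges. For instance
  ∂[2,3,4] = [3,4] − [2,4] + [2,3],
  ∂[0,1,2] = [1,2] − [0,2] + [0,1].
This gives a 10×10 integer matrix of rank 6; reducing to Smith normal form yields diagonal entries (1,1,1,1,1,1).

The boundary map ∂_3: C_3 → C_2 sends each 3-simplex σ to the alternating sum Σ_i (−1)^i (σ with its i-th vertex removed). For instance
  ∂[0,2,3,4] = [2,3,4] − [0,3,4] + [0,2,4] − [0,2,3],
  ∂[0,1,2,4] = [1,2,4] − [0,2,4] + [0,1,4] − [0,1,2].
The resulting 10×5 matrix has rank 4, and its Smith normal form has invariant factors (1,1,1,1).

Reading off H_k = ker ∂_k / im ∂_{k+1}:

  H_0: rank C_0 − rank ∂_1 = 5 − 4 = 1, and the invariant factors of ∂_1 are all 1, so H_0 ≅ Z.
  H_1: rank ker ∂_1 − rank ∂_2 = (10 − 4) − 6 = 0, and the invariant factors of ∂_2 are all 1, so H_1 ≅ 0.
  H_2: rank ker ∂_2 − rank ∂_3 = (10 − 6) − 4 = 0, and the invariant factors of ∂_3 are all 1, so H_2 ≅ 0.
  H_3: rank ker ∂_3 − rank ∂_4 = (5 − 4) − 0 = 1, and there is no ∂_4, so H_3 ≅ Z.

(K is a triangulation of the 3-sphere S^3.)

Hence the Betti numbers are b_0 = 1, b_1 = 0, b_2 = 0, b_3 = 1.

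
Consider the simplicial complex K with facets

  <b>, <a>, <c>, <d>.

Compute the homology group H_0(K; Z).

H_0 ≅ Z^4.

Order the vertices as a < b < c < d. Listing each simplex with vertices in this order, K has dimension 0 with simplices:

  0-simplices (4): a, b, c, d

so the chain groups are C_0 ≅ Z^4.

Reading off H_k = ker ∂_k / im ∂_{k+1}:

  H_0: rank C_0 − rank ∂_1 = 4 − 0 = 4, and there is no ∂_1, so H_0 = Z^4.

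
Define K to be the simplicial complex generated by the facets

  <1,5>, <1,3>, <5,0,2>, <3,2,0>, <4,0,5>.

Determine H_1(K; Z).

H_1 ≅ Z.

K has 6 vertices, 9 edges, 3 triangles.
rank ∂_1 = 5, rank ∂_2 = 3 ⇒ b_1 = 9 − 5 − 3 = 1; all invariant factors of ∂_2 are 1 so no torsion. So H_1 = Z.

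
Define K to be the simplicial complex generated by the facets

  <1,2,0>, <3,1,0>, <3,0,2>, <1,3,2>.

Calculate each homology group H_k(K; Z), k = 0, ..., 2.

Order the vertices as 0 < 1 < 2 < 3. Listing each simplex with vertices in this order, K has dimension 2 with simplices:

  0-simplices (4): [0], [1], [2], [3]
  1-simplices (6): [0,1], [0,2], [0,3], [1,2], [1,3], [2,3]
  2-simplices (4): [0,1,2], [0,1,3], [0,2,3], [1,2,3]

giving chain groups C_0 ≅ Z^4, C_1 ≅ Z^6, C_2 ≅ Z^4.

∂_1: C_1 → C_0 sends each edge [p,q] (with p < q) to q − p. For instance
  ∂[2,3] = [3] − [2].
The resulting 4×6 matrix has rank 3, and its Smith normal form has invariant factors (1,1,1).

The boundary map ∂_2: C_2 → C_1 acts by ∂[p,q,r] = [q,r] − [p,r] + [p,q]. For instance
  ∂[0,1,2] = [1,2] − [0,2] + [0,1],
  ∂[0,2,3] = [2,3] − [0,3] + [0,2].
This gives a 6×4 integer matrix of rank 3; reducing to Smith normal form yields diagonal entries (1,1,1).

Reading off H_k = ker ∂_k / im ∂_{k+1}:

  H_0: rank C_0 − rank ∂_1 = 4 − 3 = 1, and the invariant factors of ∂_1 are all 1, so H_0 ≅ Z.
  H_1: rank ker ∂_1 − rank ∂_2 = (6 − 3) − 3 = 0, and the invariant factors of ∂_2 are all 1, so H_1 ≅ 0.
  H_2: rank ker ∂_2 − rank ∂_3 = (4 − 3) − 0 = 1, and there is no ∂_3, so H_2 ≅ Z.

(K is a triangulation of the 2-sphere S^2.)

H_0 ≅ Z,  H_1 = 0,  H_2 ≅ Z.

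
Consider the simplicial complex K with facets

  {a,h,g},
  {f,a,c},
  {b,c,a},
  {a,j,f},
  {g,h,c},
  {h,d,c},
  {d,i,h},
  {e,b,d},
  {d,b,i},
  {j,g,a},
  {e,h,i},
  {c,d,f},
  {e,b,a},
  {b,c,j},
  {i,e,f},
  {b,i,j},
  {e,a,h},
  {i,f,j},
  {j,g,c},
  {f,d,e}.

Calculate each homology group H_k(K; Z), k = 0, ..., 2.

H_0 ≅ Z,  H_1 ≅ Z ⊕ Z/2Z,  H_2 = 0.

Fix the vertex order a < b < c < d < e < f < g < h < i < j and write every simplex with vertices in increasing order. Then dim K = 2 and the simplices of K are:

  0-simplices (10): a, b, c, d, e, f, g, h, i, j
  1-simplices (30): ab, ac, ae, af, ag, ah, aj, bc, bd, be, bi, bj, cd, cf, cg, ch, cj, de, df, dh, di, ef, eh, ei, fi, fj, gh, gj, hi, ij
  2-simplices (20): abc, abe, acf, aeh, afj, agh, agj, bcj, bde, bdi, bij, cdf, cdh, cgh, cgj, def, dhi, efi, ehi, fij

so the chain groups are C_0 ≅ Z^10, C_1 ≅ Z^30, C_2 ≅ Z^20.

The boundary map ∂_1: C_1 → C_0 is given by ∂[p,q] = [q] − [p]. For instance
  ∂bd = d − b.
The resulting 10×30 matrix has rank 9, and its Smith normal form has invariant factors (1,1,1,1,1,1,1,1,1).

The boundary map ∂_2: C_2 → C_1 sends each 2-simplex [p,q,r] to [q,r] − [p,r] + [p,q]. For instance
  ∂efi = fi − ei + ef,
  ∂cdh = dh − ch + cd.
The resulting 30×20 matrix has rank 20, and its Smith normal form has invariant factors (1,1,1,1,1,1,1,1,1,1,1,1,1,1,1,1,1,1,1,2).

Reading off H_k = ker ∂_k / im ∂_{k+1}:

  H_0: rank C_0 − rank ∂_1 = 10 − 9 = 1, and the invariant factors of ∂_1 are all 1, so H_0 ≅ Z.
  H_1: rank ker ∂_1 − rank ∂_2 = (30 − 9) − 20 = 1, and ∂_2 has invariant factor 2 > 1, so H_1 ≅ Z ⊕ Z/2Z.
  H_2: rank ker ∂_2 − rank ∂_3 = (20 − 20) − 0 = 0, and there is no ∂_3, so H_2 ≅ 0.

As a check, the Euler characteristic is 10 − 30 + 20 = 0, which agrees with 1 − 1 + 0 = 0.
(K is a triangulation of the Klein bottle.)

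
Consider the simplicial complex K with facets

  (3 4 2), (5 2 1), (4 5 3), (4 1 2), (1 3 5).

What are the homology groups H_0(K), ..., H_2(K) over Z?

H_0 ≅ Z,  H_1 ≅ Z,  H_2 = 0.

Fix the vertex order 1 < 2 < 3 < 4 < 5 and write every simplex with vertices in increasing order. Then dim K = 2 and the simplices of K are:

  0-simplices (5): [1], [2], [3], [4], [5]
  1-simplices (10): [1,2], [1,3], [1,4], [1,5], [2,3], [2,4], [2,5], [3,4], [3,5], [4,5]
  2-simplices (5): [1,2,4], [1,2,5], [1,3,5], [2,3,4], [3,4,5]

Hence C_0 ≅ Z^5, C_1 ≅ Z^10, C_2 ≅ Z^5.

∂_1: C_1 → C_0 is given by ∂[p,q] = [q] − [p]. For instance
  ∂[3,4] = [4] − [3].
The resulting 5×10 matrix has rank 4, and its Smith normal form has invariant factors (1,1,1,1).

The boundary map ∂_2: C_2 → C_1 maps a triangle to the signed sum of its edges. For instance
  ∂[3,4,5] = [4,5] − [3,5] + [3,4],
  ∂[1,2,5] = [2,5] − [1,5] + [1,2].
The 10×5 boundary matrix has rank 5 and Smith normal form diag(1,1,1,1,1).

From H_k ≅ ker(∂_k) / im(∂_{k+1}) we obtain:

  H_0: rank C_0 − rank ∂_1 = 5 − 4 = 1, and the invariant factors of ∂_1 are all 1, so H_0 ≅ Z.
  H_1: rank ker ∂_1 − rank ∂_2 = (10 − 4) − 5 = 1, and the invariant factors of ∂_2 are all 1, so H_1 ≅ Z.
  H_2: rank ker ∂_2 − rank ∂_3 = (5 − 5) − 0 = 0, and there is no ∂_3, so H_2 ≅ 0.

As a check, the Euler characteristic is 5 − 10 + 5 = 0, which agrees with 1 − 1 + 0 = 0.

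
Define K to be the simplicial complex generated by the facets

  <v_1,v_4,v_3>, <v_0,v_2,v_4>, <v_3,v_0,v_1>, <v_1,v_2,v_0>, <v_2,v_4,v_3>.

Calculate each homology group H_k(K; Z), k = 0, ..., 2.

Order the vertices as v_0 < v_1 < v_2 < v_3 < v_4. Listing each simplex with vertices in this order, K has dimension 2 with simplices:

  0-simplices (5): [v_0], [v_1], [v_2], [v_3], [v_4]
  1-simplices (10): [v_0,v_1], [v_0,v_2], [v_0,v_3], [v_0,v_4], [v_1,v_2], [v_1,v_3], [v_1,v_4], [v_2,v_3], [v_2,v_4], [v_3,v_4]
  2-simplices (5): [v_0,v_1,v_2], [v_0,v_1,v_3], [v_0,v_2,v_4], [v_1,v_3,v_4], [v_2,v_3,v_4]

Hence C_0 ≅ Z^5, C_1 ≅ Z^10, C_2 ≅ Z^5.

The boundary map ∂_1: C_1 → C_0 maps an edge to its endpoints' difference, ∂[p,q] = q − p.
As a 5×10 matrix over Z this has rank 4, with invariant factors (1,1,1,1).

The boundary map ∂_2: C_2 → C_1 sends each 2-simplex [p,q,r] to [q,r] − [p,r] + [p,q]. For instance
  ∂[v_0,v_1,v_3] = [v_1,v_3] − [v_0,v_3] + [v_0,v_1],
  ∂[v_1,v_3,v_4] = [v_3,v_4] − [v_1,v_4] + [v_1,v_3].
The 10×5 boundary matrix has rank 5 and Smith normal form diag(1,1,1,1,1).

Reading off H_k = ker ∂_k / im ∂_{k+1}:

  H_0: rank C_0 − rank ∂_1 = 5 − 4 = 1, and the invariant factors of ∂_1 are all 1, so H_0 = Z.
  H_1: rank ker ∂_1 − rank ∂_2 = (10 − 4) − 5 = 1, and the invariant factors of ∂_2 are all 1, so H_1 = Z.
  H_2: rank ker ∂_2 − rank ∂_3 = (5 − 5) − 0 = 0, and there is no ∂_3, so H_2 = 0.

H_0 = Z,  H_1 = Z,  H_2 = 0.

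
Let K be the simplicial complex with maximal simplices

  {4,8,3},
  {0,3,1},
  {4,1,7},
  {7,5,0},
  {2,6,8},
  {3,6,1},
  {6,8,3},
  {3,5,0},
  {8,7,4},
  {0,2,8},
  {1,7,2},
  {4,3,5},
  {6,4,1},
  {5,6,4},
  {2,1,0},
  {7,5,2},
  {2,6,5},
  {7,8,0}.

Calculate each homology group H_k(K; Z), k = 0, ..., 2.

Take the total order 0 < 1 < 2 < 3 < 4 < 5 < 6 < 7 < 8 on the vertex set. Then K (dimension 2) consists of the simplices:

  0-simplices (9): [0], [1], [2], [3], [4], [5], [6], [7], [8]
  1-simplices (27): (27 of them)
  2-simplices (18): [0,1,2], [0,1,3], [0,2,8], [0,3,5], [0,5,7], [0,7,8], [1,2,7], [1,3,6], [1,4,6], [1,4,7], [2,5,6], [2,5,7], [2,6,8], [3,4,5], [3,4,8], [3,6,8], [4,5,6], [4,7,8]

so the chain groups are C_0 ≅ Z^9, C_1 ≅ Z^27, C_2 ≅ Z^18.

∂_1: C_1 → C_0 maps an edge to its endpoints' difference, ∂[p,q] = q − p.
The 9×27 boundary matrix has rank 8 and Smith normal form diag(1,1,1,1,1,1,1,1).

∂_2: C_2 → C_1 maps a triangle to the signed sum of its edges. For instance
  ∂[3,4,5] = [4,5] − [3,5] + [3,4],
  ∂[1,2,7] = [2,7] − [1,7] + [1,2].
This gives a 27×18 integer matrix of rank 18; reducing to Smith normal form yields diagonal entries (1,1,1,1,1,1,1,1,1,1,1,1,1,1,1,1,1,2).

Computing H_k = (kernel of ∂_k) / (image of ∂_{k+1}):

  H_0: rank C_0 − rank ∂_1 = 9 − 8 = 1, and the invariant factors of ∂_1 are all 1, so H_0 = Z.
  H_1: rank ker ∂_1 − rank ∂_2 = (27 − 8) − 18 = 1, and ∂_2 has invariant factor 2 > 1, so H_1 = Z ⊕ Z/2Z.
  H_2: rank ker ∂_2 − rank ∂_3 = (18 − 18) − 0 = 0, and there is no ∂_3, so H_2 = 0.

H_0 = Z,  H_1 = Z ⊕ Z/2Z,  H_2 = 0.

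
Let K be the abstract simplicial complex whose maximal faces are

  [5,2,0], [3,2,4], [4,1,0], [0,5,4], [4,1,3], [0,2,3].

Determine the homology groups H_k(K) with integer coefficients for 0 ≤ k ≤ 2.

K has 6 vertices, 12 edges, 6 triangles.
rank ∂_0 = 0, rank ∂_1 = 5 ⇒ b_0 = 6 − 0 − 5 = 1; all invariant factors of ∂_1 are 1 so no torsion. So H_0 = Z.
rank ∂_1 = 5, rank ∂_2 = 6 ⇒ b_1 = 12 − 5 − 6 = 1; all invariant factors of ∂_2 are 1 so no torsion. So H_1 = Z.
rank ∂_2 = 6, rank ∂_3 = 0 ⇒ b_2 = 6 − 6 − 0 = 0. So H_2 = 0.

H_0 = Z,  H_1 = Z,  H_2 = 0.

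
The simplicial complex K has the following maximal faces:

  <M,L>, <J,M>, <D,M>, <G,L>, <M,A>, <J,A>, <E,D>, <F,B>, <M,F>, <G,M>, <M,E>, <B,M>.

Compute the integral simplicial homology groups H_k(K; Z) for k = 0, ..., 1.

H_0 ≅ Z,  H_1 ≅ Z^4.

Order the vertices as A < B < D < E < F < G < J < L < M. Listing each simplex with vertices in this order, K has dimension 1 with simplices:

  0-simplices (9): A, B, D, E, F, G, J, L, M
  1-simplices (12): AJ, AM, BF, BM, DE, DM, EM, FM, GL, GM, JM, LM

so the chain groups are C_0 ≅ Z^9, C_1 ≅ Z^12.

Boundary ∂_1: C_1 → C_0 sends each edge [p,q] (with p < q) to q − p.
As a 9×12 matrix over Z this has rank 8, with invariant factors (1,1,1,1,1,1,1,1).

Now H_k = ker ∂_k / im ∂_{k+1}, so:

  H_0: rank C_0 − rank ∂_1 = 9 − 8 = 1, and the invariant factors of ∂_1 are all 1, so H_0 = Z.
  H_1: rank ker ∂_1 − rank ∂_2 = (12 − 8) − 0 = 4, and there is no ∂_2, so H_1 = Z^4.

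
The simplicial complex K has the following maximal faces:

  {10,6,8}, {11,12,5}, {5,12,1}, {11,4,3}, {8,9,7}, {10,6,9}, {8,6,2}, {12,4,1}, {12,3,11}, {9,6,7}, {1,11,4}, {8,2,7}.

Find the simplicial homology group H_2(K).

H_2 = 0.

Fix the vertex order 1 < 2 < 3 < 4 < 5 < 6 < 7 < 8 < 9 < 10 < 11 < 12 and write every simplex with vertices in increasing order. Then dim K = 2 and the simplices of K are:

  0-simplices (12): [1], [2], [3], [4], [5], [6], [7], [8], [9], [10], [11], [12]
  1-simplices (24): (24 of them)
  2-simplices (12): [1,4,11], [1,4,12], [1,5,12], [2,6,8], [2,7,8], [3,4,11], [3,11,12], [5,11,12], [6,7,9], [6,8,10], [6,9,10], [7,8,9]

Hence C_0 ≅ Z^12, C_1 ≅ Z^24, C_2 ≅ Z^12.

∂_1: C_1 → C_0 maps an edge to its endpoints' difference, ∂[p,q] = q − p. For instance
  ∂[1,4] = [4] − [1].
This gives a 12×24 integer matrix of rank 10; reducing to Smith normal form yields diagonal entries (1,1,1,1,1,1,1,1,1,1).

Boundary ∂_2: C_2 → C_1 maps a triangle to the signed sum of its edges. For instance
  ∂[1,5,12] = [5,12] − [1,12] + [1,5],
  ∂[2,6,8] = [6,8] − [2,8] + [2,6].
As a 24×12 matrix over Z this has rank 12, with invariant factors (1,1,1,1,1,1,1,1,1,1,1,1).

Computing H_k = (kernel of ∂_k) / (image of ∂_{k+1}):

  H_2: rank ker ∂_2 − rank ∂_3 = (12 − 12) − 0 = 0, and there is no ∂_3, so H_2 = 0.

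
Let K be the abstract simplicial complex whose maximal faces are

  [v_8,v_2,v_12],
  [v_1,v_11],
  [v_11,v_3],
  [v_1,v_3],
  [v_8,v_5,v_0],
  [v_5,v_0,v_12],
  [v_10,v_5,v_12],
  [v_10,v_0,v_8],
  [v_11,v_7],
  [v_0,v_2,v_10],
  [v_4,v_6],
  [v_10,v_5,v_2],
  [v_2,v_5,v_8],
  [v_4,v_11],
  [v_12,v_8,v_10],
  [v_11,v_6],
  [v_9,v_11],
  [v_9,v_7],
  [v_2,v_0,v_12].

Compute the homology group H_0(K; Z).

H_0 ≅ Z^2.

K has 13 vertices, 24 edges, 10 triangles.
rank ∂_0 = 0, rank ∂_1 = 11 ⇒ b_0 = 13 − 0 − 11 = 2; all invariant factors of ∂_1 are 1 so no torsion. So H_0 ≅ Z^2.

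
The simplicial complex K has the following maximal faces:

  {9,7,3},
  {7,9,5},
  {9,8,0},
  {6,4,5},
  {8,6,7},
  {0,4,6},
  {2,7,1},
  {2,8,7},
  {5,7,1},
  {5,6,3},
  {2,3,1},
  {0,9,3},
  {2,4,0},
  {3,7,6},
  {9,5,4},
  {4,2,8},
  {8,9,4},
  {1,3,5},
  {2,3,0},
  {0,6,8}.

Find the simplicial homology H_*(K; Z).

Order the vertices as 0 < 1 < 2 < 3 < 4 < 5 < 6 < 7 < 8 < 9. Listing each simplex with vertices in this order, K has dimension 2 with simplices:

  0-simplices (10): [0], [1], [2], [3], [4], [5], [6], [7], [8], [9]
  1-simplices (30): (30 of them)
  2-simplices (20): (20 of them)

so the chain groups are C_0 ≅ Z^10, C_1 ≅ Z^30, C_2 ≅ Z^20.

The boundary map ∂_1: C_1 → C_0 maps an edge to its endpoints' difference, ∂[p,q] = q − p. For instance
  ∂[0,8] = [8] − [0].
This gives a 10×30 integer matrix of rank 9; reducing to Smith normal form yields diagonal entries (1,1,1,1,1,1,1,1,1).

Boundary ∂_2: C_2 → C_1 sends each 2-simplex [p,q,r] to [q,r] − [p,r] + [p,q]. For instance
  ∂[0,2,4] = [2,4] − [0,4] + [0,2],
  ∂[4,5,9] = [5,9] − [4,9] + [4,5].
The resulting 30×20 matrix has rank 20, and its Smith normal form has invariant factors (1,1,1,1,1,1,1,1,1,1,1,1,1,1,1,1,1,1,1,2).

Now H_k = ker ∂_k / im ∂_{k+1}, so:

  H_0: rank C_0 − rank ∂_1 = 10 − 9 = 1, and the invariant factors of ∂_1 are all 1, so H_0 = Z.
  H_1: rank ker ∂_1 − rank ∂_2 = (30 − 9) − 20 = 1, and ∂_2 has invariant factor 2 > 1, so H_1 = Z ⊕ Z/2.
  H_2: rank ker ∂_2 − rank ∂_3 = (20 − 20) − 0 = 0, and there is no ∂_3, so H_2 = 0.

H_0 ≅ Z,  H_1 ≅ Z ⊕ Z/2,  H_2 = 0.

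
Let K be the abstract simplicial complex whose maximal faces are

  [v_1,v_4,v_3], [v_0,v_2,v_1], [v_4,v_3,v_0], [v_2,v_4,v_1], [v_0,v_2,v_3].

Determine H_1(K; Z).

Fix the vertex order v_0 < v_1 < v_2 < v_3 < v_4 and write every simplex with vertices in increasing order. Then dim K = 2 and the simplices of K are:

  0-simplices (5): [v_0], [v_1], [v_2], [v_3], [v_4]
  1-simplices (10): [v_0,v_1], [v_0,v_2], [v_0,v_3], [v_0,v_4], [v_1,v_2], [v_1,v_3], [v_1,v_4], [v_2,v_3], [v_2,v_4], [v_3,v_4]
  2-simplices (5): [v_0,v_1,v_2], [v_0,v_2,v_3], [v_0,v_3,v_4], [v_1,v_2,v_4], [v_1,v_3,v_4]

giving chain groups C_0 ≅ Z^5, C_1 ≅ Z^10, C_2 ≅ Z^5.

Boundary ∂_1: C_1 → C_0 maps an edge to its endpoints' difference, ∂[p,q] = q − p. For instance
  ∂[v_1,v_3] = [v_3] − [v_1].
As a 5×10 matrix over Z this has rank 4, with invariant factors (1,1,1,1).

The boundary map ∂_2: C_2 → C_1 maps a triangle to the signed sum of its edges. For instance
  ∂[v_1,v_3,v_4] = [v_3,v_4] − [v_1,v_4] + [v_1,v_3],
  ∂[v_0,v_1,v_2] = [v_1,v_2] − [v_0,v_2] + [v_0,v_1].
The 10×5 boundary matrix has rank 5 and Smith normal form diag(1,1,1,1,1).

Reading off H_k = ker ∂_k / im ∂_{k+1}:

  H_1: rank ker ∂_1 − rank ∂_2 = (10 − 4) − 5 = 1, and the invariant factors of ∂_2 are all 1, so H_1 = Z.

(K is a triangulation of the Möbius band.)

H_1 = Z.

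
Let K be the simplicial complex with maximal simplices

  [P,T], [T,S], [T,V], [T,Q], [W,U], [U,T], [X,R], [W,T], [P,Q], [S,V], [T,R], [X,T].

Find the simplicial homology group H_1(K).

Take the total order P < Q < R < S < T < U < V < W < X on the vertex set. Then K (dimension 1) consists of the simplices:

  0-simplices (9): P, Q, R, S, T, U, V, W, X
  1-simplices (12): PQ, PT, QT, RT, RX, ST, SV, TU, TV, TW, TX, UW

giving chain groups C_0 ≅ Z^9, C_1 ≅ Z^12.

Boundary ∂_1: C_1 → C_0 sends each edge [p,q] (with p < q) to q − p. For instance
  ∂TX = X − T.
The resulting 9×12 matrix has rank 8, and its Smith normal form has invariant factors (1,1,1,1,1,1,1,1).

Reading off H_k = ker ∂_k / im ∂_{k+1}:

  H_1: rank ker ∂_1 − rank ∂_2 = (12 − 8) − 0 = 4, and there is no ∂_2, so H_1 ≅ Z^4.

H_1 ≅ Z^4.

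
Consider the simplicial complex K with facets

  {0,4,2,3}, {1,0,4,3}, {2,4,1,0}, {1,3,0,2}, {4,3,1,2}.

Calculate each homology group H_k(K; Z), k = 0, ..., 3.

Order the vertices as 0 < 1 < 2 < 3 < 4. Listing each simplex with vertices in this order, K has dimension 3 with simplices:

  0-simplices (5): [0], [1], [2], [3], [4]
  1-simplices (10): [0,1], [0,2], [0,3], [0,4], [1,2], [1,3], [1,4], [2,3], [2,4], [3,4]
  2-simplices (10): [0,1,2], [0,1,3], [0,1,4], [0,2,3], [0,2,4], [0,3,4], [1,2,3], [1,2,4], [1,3,4], [2,3,4]
  3-simplices (5): [0,1,2,3], [0,1,2,4], [0,1,3,4], [0,2,3,4], [1,2,3,4]

Hence C_0 ≅ Z^5, C_1 ≅ Z^10, C_2 ≅ Z^10, C_3 ≅ Z^5.

The boundary map ∂_1: C_1 → C_0 maps an edge to its endpoints' difference, ∂[p,q] = q − p.
As a 5×10 matrix over Z this has rank 4, with invariant factors (1,1,1,1).

The boundary map ∂_2: C_2 → C_1 sends each 2-simplex [p,q,r] to [q,r] − [p,r] + [p,q]. For instance
  ∂[0,1,4] = [1,4] − [0,4] + [0,1],
  ∂[1,2,4] = [2,4] − [1,4] + [1,2].
The 10×10 boundary matrix has rank 6 and Smith normal form diag(1,1,1,1,1,1).

The boundary map ∂_3: C_3 → C_2 sends each 3-simplex σ to the alternating sum Σ_i (−1)^i (σ with its i-th vertex removed). For instance
  ∂[0,1,2,3] = [1,2,3] − [0,2,3] + [0,1,3] − [0,1,2],
  ∂[0,2,3,4] = [2,3,4] − [0,3,4] + [0,2,4] − [0,2,3].
The 10×5 boundary matrix has rank 4 and Smith normal form diag(1,1,1,1).

From H_k ≅ ker(∂_k) / im(∂_{k+1}) we obtain:

  H_0: rank C_0 − rank ∂_1 = 5 − 4 = 1, and the invariant factors of ∂_1 are all 1, so H_0 = Z.
  H_1: rank ker ∂_1 − rank ∂_2 = (10 − 4) − 6 = 0, and the invariant factors of ∂_2 are all 1, so H_1 = 0.
  H_2: rank ker ∂_2 − rank ∂_3 = (10 − 6) − 4 = 0, and the invariant factors of ∂_3 are all 1, so H_2 = 0.
  H_3: rank ker ∂_3 − rank ∂_4 = (5 − 4) − 0 = 1, and there is no ∂_4, so H_3 = Z.

As a check, the Euler characteristic is 5 − 10 + 10 − 5 = 0, which agrees with 1 − 0 + 0 − 1 = 0.

H_0 ≅ Z,  H_1 = 0,  H_2 = 0,  H_3 ≅ Z.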